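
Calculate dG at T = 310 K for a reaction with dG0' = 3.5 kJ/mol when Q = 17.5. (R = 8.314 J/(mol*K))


dG = dG0' + RT * ln(Q) / 1000
dG = 3.5 + 8.314 * 310 * ln(17.5) / 1000
dG = 10.8769 kJ/mol

10.8769 kJ/mol


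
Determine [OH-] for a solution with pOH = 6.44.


[OH-] = 10^(-pOH)
[OH-] = 10^(-6.44)
[OH-] = 3.631e-07 M

3.631e-07 M


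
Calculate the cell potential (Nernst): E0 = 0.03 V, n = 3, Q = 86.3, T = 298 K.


E = E0 - (RT/nF) * ln(Q)
E = 0.03 - (8.314 * 298 / (3 * 96485)) * ln(86.3)
E = -0.0082 V

-0.0082 V


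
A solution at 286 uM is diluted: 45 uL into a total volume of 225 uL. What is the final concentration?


C2 = C1 * V1 / V2
C2 = 286 * 45 / 225
C2 = 57.2 uM

57.2 uM


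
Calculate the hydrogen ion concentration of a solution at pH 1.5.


[H+] = 10^(-pH)
[H+] = 10^(-1.5)
[H+] = 0.0316 M

0.0316 M


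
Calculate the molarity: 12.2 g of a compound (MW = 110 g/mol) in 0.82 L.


C = (mass / MW) / volume
C = (12.2 / 110) / 0.82
C = 0.1353 M

0.1353 M


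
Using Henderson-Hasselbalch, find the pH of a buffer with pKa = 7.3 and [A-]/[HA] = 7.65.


pH = pKa + log10([A-]/[HA])
pH = 7.3 + log10(7.65)
pH = 8.1837

8.1837


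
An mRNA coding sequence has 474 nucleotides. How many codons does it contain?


codons = nucleotides / 3
codons = 474 / 3 = 158

158


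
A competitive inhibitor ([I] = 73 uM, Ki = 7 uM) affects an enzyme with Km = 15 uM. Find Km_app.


Km_app = Km * (1 + [I]/Ki)
Km_app = 15 * (1 + 73/7)
Km_app = 171.4286 uM

171.4286 uM


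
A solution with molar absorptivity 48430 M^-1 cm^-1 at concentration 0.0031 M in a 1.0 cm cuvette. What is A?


A = epsilon * c * l
A = 48430 * 0.0031 * 1.0
A = 150.133

150.133


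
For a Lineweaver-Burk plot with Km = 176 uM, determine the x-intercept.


x-intercept = -1/Km
= -1/176
= -0.0057 1/uM

-0.0057 1/uM


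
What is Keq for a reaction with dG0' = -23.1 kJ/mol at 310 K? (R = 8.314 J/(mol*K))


Keq = exp(-dG0 * 1000 / (R * T))
Keq = exp(-(-23.1) * 1000 / (8.314 * 310))
Keq = 7806.6328

7806.6328


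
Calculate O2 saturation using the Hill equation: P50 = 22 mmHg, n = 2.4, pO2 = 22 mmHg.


Y = pO2^n / (P50^n + pO2^n)
Y = 22^2.4 / (22^2.4 + 22^2.4)
Y = 50.0%

50.0%


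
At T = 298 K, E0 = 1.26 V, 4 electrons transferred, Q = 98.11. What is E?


E = E0 - (RT/nF) * ln(Q)
E = 1.26 - (8.314 * 298 / (4 * 96485)) * ln(98.11)
E = 1.2306 V

1.2306 V


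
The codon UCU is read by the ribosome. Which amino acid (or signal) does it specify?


Standard genetic code lookup.
Codon UCU -> Ser

Ser


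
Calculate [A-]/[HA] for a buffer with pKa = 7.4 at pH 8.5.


[A-]/[HA] = 10^(pH - pKa)
= 10^(8.5 - 7.4)
= 12.5893

12.5893


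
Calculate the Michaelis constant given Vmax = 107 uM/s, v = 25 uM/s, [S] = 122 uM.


Km = [S] * (Vmax - v) / v
Km = 122 * (107 - 25) / 25
Km = 400.16 uM

400.16 uM


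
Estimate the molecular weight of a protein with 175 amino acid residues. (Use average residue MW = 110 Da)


MW = n_residues * 110 Da
MW = 175 * 110
MW = 19250 Da

19250 Da


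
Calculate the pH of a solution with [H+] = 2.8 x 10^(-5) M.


pH = -log10([H+])
pH = -log10(2.8 x 10^(-5))
pH = 4.5528

4.5528


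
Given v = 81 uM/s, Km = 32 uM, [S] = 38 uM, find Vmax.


Vmax = v * (Km + [S]) / [S]
Vmax = 81 * (32 + 38) / 38
Vmax = 149.2105 uM/s

149.2105 uM/s


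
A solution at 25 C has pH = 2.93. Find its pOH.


pOH = 14 - pH
pOH = 14 - 2.93
pOH = 11.07

11.07


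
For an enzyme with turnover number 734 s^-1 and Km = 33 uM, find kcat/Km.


Catalytic efficiency = kcat / Km
= 734 / 33
= 22.2424 uM^-1*s^-1

22.2424 uM^-1*s^-1


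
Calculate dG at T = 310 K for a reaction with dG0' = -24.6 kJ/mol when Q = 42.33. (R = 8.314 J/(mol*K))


dG = dG0' + RT * ln(Q) / 1000
dG = -24.6 + 8.314 * 310 * ln(42.33) / 1000
dG = -14.9466 kJ/mol

-14.9466 kJ/mol


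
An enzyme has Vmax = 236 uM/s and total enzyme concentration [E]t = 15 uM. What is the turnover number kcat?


kcat = Vmax / [E]t
kcat = 236 / 15
kcat = 15.7333 s^-1

15.7333 s^-1


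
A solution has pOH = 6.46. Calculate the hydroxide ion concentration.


[OH-] = 10^(-pOH)
[OH-] = 10^(-6.46)
[OH-] = 3.467e-07 M

3.467e-07 M


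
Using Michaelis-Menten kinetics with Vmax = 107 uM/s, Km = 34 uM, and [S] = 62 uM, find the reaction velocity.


v = Vmax * [S] / (Km + [S])
v = 107 * 62 / (34 + 62)
v = 69.1042 uM/s

69.1042 uM/s


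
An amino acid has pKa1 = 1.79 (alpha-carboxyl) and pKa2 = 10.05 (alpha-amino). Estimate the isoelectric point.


pI = (pKa1 + pKa2) / 2
pI = (1.79 + 10.05) / 2
pI = 5.92

5.92


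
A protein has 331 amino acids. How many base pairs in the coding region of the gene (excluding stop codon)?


Each amino acid = 1 codon = 3 bp
bp = 331 * 3 = 993 bp

993 bp


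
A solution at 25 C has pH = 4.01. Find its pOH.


pOH = 14 - pH
pOH = 14 - 4.01
pOH = 9.99

9.99


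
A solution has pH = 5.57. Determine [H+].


[H+] = 10^(-pH)
[H+] = 10^(-5.57)
[H+] = 2.692e-06 M

2.692e-06 M


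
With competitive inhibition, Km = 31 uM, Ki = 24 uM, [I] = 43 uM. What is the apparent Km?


Km_app = Km * (1 + [I]/Ki)
Km_app = 31 * (1 + 43/24)
Km_app = 86.5417 uM

86.5417 uM


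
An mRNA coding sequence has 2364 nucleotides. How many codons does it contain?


codons = nucleotides / 3
codons = 2364 / 3 = 788

788


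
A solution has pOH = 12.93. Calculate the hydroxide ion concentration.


[OH-] = 10^(-pOH)
[OH-] = 10^(-12.93)
[OH-] = 1.175e-13 M

1.175e-13 M


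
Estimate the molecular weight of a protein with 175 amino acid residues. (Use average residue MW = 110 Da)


MW = n_residues * 110 Da
MW = 175 * 110
MW = 19250 Da

19250 Da


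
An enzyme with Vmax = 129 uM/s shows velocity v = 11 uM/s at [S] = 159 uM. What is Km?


Km = [S] * (Vmax - v) / v
Km = 159 * (129 - 11) / 11
Km = 1705.6364 uM

1705.6364 uM


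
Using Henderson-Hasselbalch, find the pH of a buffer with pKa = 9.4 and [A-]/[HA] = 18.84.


pH = pKa + log10([A-]/[HA])
pH = 9.4 + log10(18.84)
pH = 10.6751

10.6751


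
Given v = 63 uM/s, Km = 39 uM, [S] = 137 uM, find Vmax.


Vmax = v * (Km + [S]) / [S]
Vmax = 63 * (39 + 137) / 137
Vmax = 80.9343 uM/s

80.9343 uM/s


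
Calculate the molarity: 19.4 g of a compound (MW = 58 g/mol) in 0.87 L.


C = (mass / MW) / volume
C = (19.4 / 58) / 0.87
C = 0.3845 M

0.3845 M


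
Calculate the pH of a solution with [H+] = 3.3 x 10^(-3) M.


pH = -log10([H+])
pH = -log10(3.3 x 10^(-3))
pH = 2.4815

2.4815


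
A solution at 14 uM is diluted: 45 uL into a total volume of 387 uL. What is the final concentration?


C2 = C1 * V1 / V2
C2 = 14 * 45 / 387
C2 = 1.6279 uM

1.6279 uM


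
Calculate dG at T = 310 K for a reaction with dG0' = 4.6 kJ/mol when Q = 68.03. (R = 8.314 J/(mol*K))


dG = dG0' + RT * ln(Q) / 1000
dG = 4.6 + 8.314 * 310 * ln(68.03) / 1000
dG = 15.4762 kJ/mol

15.4762 kJ/mol


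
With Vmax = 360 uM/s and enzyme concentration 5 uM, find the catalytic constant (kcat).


kcat = Vmax / [E]t
kcat = 360 / 5
kcat = 72.0 s^-1

72.0 s^-1


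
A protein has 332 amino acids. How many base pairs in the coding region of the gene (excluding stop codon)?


Each amino acid = 1 codon = 3 bp
bp = 332 * 3 = 996 bp

996 bp


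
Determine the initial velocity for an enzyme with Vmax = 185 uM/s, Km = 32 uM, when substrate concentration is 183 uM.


v = Vmax * [S] / (Km + [S])
v = 185 * 183 / (32 + 183)
v = 157.4651 uM/s

157.4651 uM/s


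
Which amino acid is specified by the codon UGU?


Standard genetic code lookup.
Codon UGU -> Cys

Cys


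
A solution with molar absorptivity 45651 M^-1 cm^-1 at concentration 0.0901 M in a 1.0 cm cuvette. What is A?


A = epsilon * c * l
A = 45651 * 0.0901 * 1.0
A = 4113.1551

4113.1551


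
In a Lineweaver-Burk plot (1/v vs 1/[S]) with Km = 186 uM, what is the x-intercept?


x-intercept = -1/Km
= -1/186
= -0.0054 1/uM

-0.0054 1/uM


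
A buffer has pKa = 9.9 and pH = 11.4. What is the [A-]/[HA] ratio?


[A-]/[HA] = 10^(pH - pKa)
= 10^(11.4 - 9.9)
= 31.6228

31.6228


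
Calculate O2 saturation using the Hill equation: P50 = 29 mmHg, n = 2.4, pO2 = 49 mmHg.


Y = pO2^n / (P50^n + pO2^n)
Y = 49^2.4 / (29^2.4 + 49^2.4)
Y = 77.88%

77.88%


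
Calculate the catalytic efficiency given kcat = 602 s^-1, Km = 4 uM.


Catalytic efficiency = kcat / Km
= 602 / 4
= 150.5 uM^-1*s^-1

150.5 uM^-1*s^-1


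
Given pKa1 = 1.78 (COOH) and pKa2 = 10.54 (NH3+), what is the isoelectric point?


pI = (pKa1 + pKa2) / 2
pI = (1.78 + 10.54) / 2
pI = 6.16

6.16


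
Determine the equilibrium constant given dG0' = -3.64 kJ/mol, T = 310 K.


Keq = exp(-dG0 * 1000 / (R * T))
Keq = exp(-(-3.64) * 1000 / (8.314 * 310))
Keq = 4.1054

4.1054


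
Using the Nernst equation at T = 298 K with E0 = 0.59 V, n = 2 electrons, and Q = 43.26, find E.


E = E0 - (RT/nF) * ln(Q)
E = 0.59 - (8.314 * 298 / (2 * 96485)) * ln(43.26)
E = 0.5416 V

0.5416 V


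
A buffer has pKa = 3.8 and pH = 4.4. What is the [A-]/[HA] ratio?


[A-]/[HA] = 10^(pH - pKa)
= 10^(4.4 - 3.8)
= 3.9811

3.9811


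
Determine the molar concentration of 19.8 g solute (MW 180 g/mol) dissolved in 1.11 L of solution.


C = (mass / MW) / volume
C = (19.8 / 180) / 1.11
C = 0.0991 M

0.0991 M


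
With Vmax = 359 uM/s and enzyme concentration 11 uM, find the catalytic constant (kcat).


kcat = Vmax / [E]t
kcat = 359 / 11
kcat = 32.6364 s^-1

32.6364 s^-1


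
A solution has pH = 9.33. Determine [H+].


[H+] = 10^(-pH)
[H+] = 10^(-9.33)
[H+] = 4.677e-10 M

4.677e-10 M


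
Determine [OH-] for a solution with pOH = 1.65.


[OH-] = 10^(-pOH)
[OH-] = 10^(-1.65)
[OH-] = 0.0224 M

0.0224 M


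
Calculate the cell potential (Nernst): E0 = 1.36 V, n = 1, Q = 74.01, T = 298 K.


E = E0 - (RT/nF) * ln(Q)
E = 1.36 - (8.314 * 298 / (1 * 96485)) * ln(74.01)
E = 1.2495 V

1.2495 V


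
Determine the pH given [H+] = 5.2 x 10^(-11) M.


pH = -log10([H+])
pH = -log10(5.2 x 10^(-11))
pH = 10.284

10.284


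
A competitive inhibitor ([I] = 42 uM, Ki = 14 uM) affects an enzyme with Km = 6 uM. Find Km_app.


Km_app = Km * (1 + [I]/Ki)
Km_app = 6 * (1 + 42/14)
Km_app = 24.0 uM

24.0 uM


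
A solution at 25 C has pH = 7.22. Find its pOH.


pOH = 14 - pH
pOH = 14 - 7.22
pOH = 6.78

6.78


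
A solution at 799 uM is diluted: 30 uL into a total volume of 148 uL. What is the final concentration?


C2 = C1 * V1 / V2
C2 = 799 * 30 / 148
C2 = 161.9595 uM

161.9595 uM


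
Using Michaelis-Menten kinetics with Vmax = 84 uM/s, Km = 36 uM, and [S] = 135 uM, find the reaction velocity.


v = Vmax * [S] / (Km + [S])
v = 84 * 135 / (36 + 135)
v = 66.3158 uM/s

66.3158 uM/s


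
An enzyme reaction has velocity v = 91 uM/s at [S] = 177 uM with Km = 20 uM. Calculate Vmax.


Vmax = v * (Km + [S]) / [S]
Vmax = 91 * (20 + 177) / 177
Vmax = 101.2825 uM/s

101.2825 uM/s


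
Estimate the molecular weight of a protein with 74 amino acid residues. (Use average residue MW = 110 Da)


MW = n_residues * 110 Da
MW = 74 * 110
MW = 8140 Da

8140 Da


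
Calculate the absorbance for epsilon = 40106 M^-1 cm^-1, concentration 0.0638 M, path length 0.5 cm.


A = epsilon * c * l
A = 40106 * 0.0638 * 0.5
A = 1279.3814

1279.3814


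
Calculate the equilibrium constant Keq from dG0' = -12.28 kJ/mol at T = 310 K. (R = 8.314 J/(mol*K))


Keq = exp(-dG0 * 1000 / (R * T))
Keq = exp(-(-12.28) * 1000 / (8.314 * 310))
Keq = 117.2845

117.2845


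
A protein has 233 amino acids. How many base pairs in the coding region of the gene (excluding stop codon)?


Each amino acid = 1 codon = 3 bp
bp = 233 * 3 = 699 bp

699 bp


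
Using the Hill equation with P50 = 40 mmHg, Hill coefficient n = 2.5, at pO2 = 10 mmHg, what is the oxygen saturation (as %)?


Y = pO2^n / (P50^n + pO2^n)
Y = 10^2.5 / (40^2.5 + 10^2.5)
Y = 3.03%

3.03%


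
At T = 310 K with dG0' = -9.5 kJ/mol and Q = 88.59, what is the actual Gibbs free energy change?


dG = dG0' + RT * ln(Q) / 1000
dG = -9.5 + 8.314 * 310 * ln(88.59) / 1000
dG = 2.0568 kJ/mol

2.0568 kJ/mol


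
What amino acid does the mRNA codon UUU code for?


Standard genetic code lookup.
Codon UUU -> Phe

Phe


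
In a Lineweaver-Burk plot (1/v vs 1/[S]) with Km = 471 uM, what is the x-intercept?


x-intercept = -1/Km
= -1/471
= -0.0021 1/uM

-0.0021 1/uM


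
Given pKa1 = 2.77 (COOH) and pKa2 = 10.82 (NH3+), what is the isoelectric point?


pI = (pKa1 + pKa2) / 2
pI = (2.77 + 10.82) / 2
pI = 6.795

6.795


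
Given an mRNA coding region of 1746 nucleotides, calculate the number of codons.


codons = nucleotides / 3
codons = 1746 / 3 = 582

582


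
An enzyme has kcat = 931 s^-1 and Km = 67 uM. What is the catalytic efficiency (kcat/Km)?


Catalytic efficiency = kcat / Km
= 931 / 67
= 13.8955 uM^-1*s^-1

13.8955 uM^-1*s^-1


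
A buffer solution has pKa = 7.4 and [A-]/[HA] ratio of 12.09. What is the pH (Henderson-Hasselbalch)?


pH = pKa + log10([A-]/[HA])
pH = 7.4 + log10(12.09)
pH = 8.4824

8.4824


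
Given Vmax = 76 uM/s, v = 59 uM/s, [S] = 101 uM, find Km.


Km = [S] * (Vmax - v) / v
Km = 101 * (76 - 59) / 59
Km = 29.1017 uM

29.1017 uM


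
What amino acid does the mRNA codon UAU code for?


Standard genetic code lookup.
Codon UAU -> Tyr

Tyr


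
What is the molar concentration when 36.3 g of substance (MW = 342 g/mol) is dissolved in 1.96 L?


C = (mass / MW) / volume
C = (36.3 / 342) / 1.96
C = 0.0542 M

0.0542 M


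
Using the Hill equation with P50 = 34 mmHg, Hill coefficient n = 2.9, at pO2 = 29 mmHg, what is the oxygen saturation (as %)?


Y = pO2^n / (P50^n + pO2^n)
Y = 29^2.9 / (34^2.9 + 29^2.9)
Y = 38.67%

38.67%


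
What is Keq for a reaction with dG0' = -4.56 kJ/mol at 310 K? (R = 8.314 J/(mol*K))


Keq = exp(-dG0 * 1000 / (R * T))
Keq = exp(-(-4.56) * 1000 / (8.314 * 310))
Keq = 5.8665

5.8665


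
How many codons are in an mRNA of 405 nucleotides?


codons = nucleotides / 3
codons = 405 / 3 = 135

135


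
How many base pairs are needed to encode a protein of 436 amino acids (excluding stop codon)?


Each amino acid = 1 codon = 3 bp
bp = 436 * 3 = 1308 bp

1308 bp


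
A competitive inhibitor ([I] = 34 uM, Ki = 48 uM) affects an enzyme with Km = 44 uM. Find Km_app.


Km_app = Km * (1 + [I]/Ki)
Km_app = 44 * (1 + 34/48)
Km_app = 75.1667 uM

75.1667 uM


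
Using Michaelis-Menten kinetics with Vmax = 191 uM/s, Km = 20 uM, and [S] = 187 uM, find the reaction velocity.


v = Vmax * [S] / (Km + [S])
v = 191 * 187 / (20 + 187)
v = 172.5459 uM/s

172.5459 uM/s


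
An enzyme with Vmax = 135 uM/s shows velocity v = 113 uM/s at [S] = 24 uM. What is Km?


Km = [S] * (Vmax - v) / v
Km = 24 * (135 - 113) / 113
Km = 4.6726 uM

4.6726 uM


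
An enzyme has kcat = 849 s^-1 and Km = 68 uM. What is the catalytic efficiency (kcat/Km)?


Catalytic efficiency = kcat / Km
= 849 / 68
= 12.4853 uM^-1*s^-1

12.4853 uM^-1*s^-1


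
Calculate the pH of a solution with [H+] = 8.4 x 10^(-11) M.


pH = -log10([H+])
pH = -log10(8.4 x 10^(-11))
pH = 10.0757

10.0757


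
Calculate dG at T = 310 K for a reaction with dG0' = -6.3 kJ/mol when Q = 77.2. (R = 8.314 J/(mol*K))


dG = dG0' + RT * ln(Q) / 1000
dG = -6.3 + 8.314 * 310 * ln(77.2) / 1000
dG = 4.9021 kJ/mol

4.9021 kJ/mol


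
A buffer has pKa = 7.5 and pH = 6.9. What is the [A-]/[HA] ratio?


[A-]/[HA] = 10^(pH - pKa)
= 10^(6.9 - 7.5)
= 0.2512

0.2512


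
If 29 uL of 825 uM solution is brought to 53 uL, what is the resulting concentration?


C2 = C1 * V1 / V2
C2 = 825 * 29 / 53
C2 = 451.4151 uM

451.4151 uM


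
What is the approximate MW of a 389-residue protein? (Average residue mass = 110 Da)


MW = n_residues * 110 Da
MW = 389 * 110
MW = 42790 Da

42790 Da


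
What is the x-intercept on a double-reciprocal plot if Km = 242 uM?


x-intercept = -1/Km
= -1/242
= -0.0041 1/uM

-0.0041 1/uM


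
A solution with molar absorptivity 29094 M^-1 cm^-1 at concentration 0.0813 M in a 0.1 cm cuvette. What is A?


A = epsilon * c * l
A = 29094 * 0.0813 * 0.1
A = 236.5342

236.5342


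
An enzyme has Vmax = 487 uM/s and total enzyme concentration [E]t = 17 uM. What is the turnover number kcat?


kcat = Vmax / [E]t
kcat = 487 / 17
kcat = 28.6471 s^-1

28.6471 s^-1


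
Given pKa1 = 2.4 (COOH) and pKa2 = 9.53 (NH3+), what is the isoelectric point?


pI = (pKa1 + pKa2) / 2
pI = (2.4 + 9.53) / 2
pI = 5.965

5.965


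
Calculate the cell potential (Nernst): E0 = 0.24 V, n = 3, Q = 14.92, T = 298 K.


E = E0 - (RT/nF) * ln(Q)
E = 0.24 - (8.314 * 298 / (3 * 96485)) * ln(14.92)
E = 0.2169 V

0.2169 V


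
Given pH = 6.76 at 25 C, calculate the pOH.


pOH = 14 - pH
pOH = 14 - 6.76
pOH = 7.24

7.24


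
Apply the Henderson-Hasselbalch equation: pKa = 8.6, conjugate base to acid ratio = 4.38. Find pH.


pH = pKa + log10([A-]/[HA])
pH = 8.6 + log10(4.38)
pH = 9.2415

9.2415


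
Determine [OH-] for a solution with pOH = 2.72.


[OH-] = 10^(-pOH)
[OH-] = 10^(-2.72)
[OH-] = 0.0019 M

0.0019 M


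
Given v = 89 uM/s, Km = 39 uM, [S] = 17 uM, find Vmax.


Vmax = v * (Km + [S]) / [S]
Vmax = 89 * (39 + 17) / 17
Vmax = 293.1765 uM/s

293.1765 uM/s


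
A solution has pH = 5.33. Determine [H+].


[H+] = 10^(-pH)
[H+] = 10^(-5.33)
[H+] = 4.677e-06 M

4.677e-06 M


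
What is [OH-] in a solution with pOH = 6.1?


[OH-] = 10^(-pOH)
[OH-] = 10^(-6.1)
[OH-] = 7.943e-07 M

7.943e-07 M


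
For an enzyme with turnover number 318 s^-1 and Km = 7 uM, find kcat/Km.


Catalytic efficiency = kcat / Km
= 318 / 7
= 45.4286 uM^-1*s^-1

45.4286 uM^-1*s^-1


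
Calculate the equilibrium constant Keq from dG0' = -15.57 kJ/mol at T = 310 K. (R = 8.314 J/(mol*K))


Keq = exp(-dG0 * 1000 / (R * T))
Keq = exp(-(-15.57) * 1000 / (8.314 * 310))
Keq = 420.3603

420.3603


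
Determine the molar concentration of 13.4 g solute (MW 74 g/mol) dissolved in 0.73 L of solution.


C = (mass / MW) / volume
C = (13.4 / 74) / 0.73
C = 0.2481 M

0.2481 M


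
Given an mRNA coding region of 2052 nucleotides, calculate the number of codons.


codons = nucleotides / 3
codons = 2052 / 3 = 684

684


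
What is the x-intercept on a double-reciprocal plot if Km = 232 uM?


x-intercept = -1/Km
= -1/232
= -0.0043 1/uM

-0.0043 1/uM


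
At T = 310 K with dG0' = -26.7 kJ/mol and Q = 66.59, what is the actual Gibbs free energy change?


dG = dG0' + RT * ln(Q) / 1000
dG = -26.7 + 8.314 * 310 * ln(66.59) / 1000
dG = -15.8789 kJ/mol

-15.8789 kJ/mol


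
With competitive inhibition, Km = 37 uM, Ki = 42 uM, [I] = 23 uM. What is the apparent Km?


Km_app = Km * (1 + [I]/Ki)
Km_app = 37 * (1 + 23/42)
Km_app = 57.2619 uM

57.2619 uM


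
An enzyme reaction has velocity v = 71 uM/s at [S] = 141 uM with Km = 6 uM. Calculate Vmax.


Vmax = v * (Km + [S]) / [S]
Vmax = 71 * (6 + 141) / 141
Vmax = 74.0213 uM/s

74.0213 uM/s


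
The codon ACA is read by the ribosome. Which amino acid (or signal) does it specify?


Standard genetic code lookup.
Codon ACA -> Thr

Thr


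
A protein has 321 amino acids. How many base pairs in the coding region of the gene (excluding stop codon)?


Each amino acid = 1 codon = 3 bp
bp = 321 * 3 = 963 bp

963 bp


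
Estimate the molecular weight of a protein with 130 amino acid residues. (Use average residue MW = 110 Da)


MW = n_residues * 110 Da
MW = 130 * 110
MW = 14300 Da

14300 Da


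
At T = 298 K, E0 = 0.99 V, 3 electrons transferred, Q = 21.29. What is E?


E = E0 - (RT/nF) * ln(Q)
E = 0.99 - (8.314 * 298 / (3 * 96485)) * ln(21.29)
E = 0.9638 V

0.9638 V


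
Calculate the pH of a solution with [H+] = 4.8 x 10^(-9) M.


pH = -log10([H+])
pH = -log10(4.8 x 10^(-9))
pH = 8.3188

8.3188


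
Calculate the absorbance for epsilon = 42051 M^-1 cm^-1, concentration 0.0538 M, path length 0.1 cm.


A = epsilon * c * l
A = 42051 * 0.0538 * 0.1
A = 226.2344

226.2344


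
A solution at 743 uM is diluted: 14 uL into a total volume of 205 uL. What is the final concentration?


C2 = C1 * V1 / V2
C2 = 743 * 14 / 205
C2 = 50.7415 uM

50.7415 uM


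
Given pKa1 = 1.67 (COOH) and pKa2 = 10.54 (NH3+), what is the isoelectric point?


pI = (pKa1 + pKa2) / 2
pI = (1.67 + 10.54) / 2
pI = 6.105

6.105


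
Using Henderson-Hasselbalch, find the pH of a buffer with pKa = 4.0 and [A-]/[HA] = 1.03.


pH = pKa + log10([A-]/[HA])
pH = 4.0 + log10(1.03)
pH = 4.0128

4.0128


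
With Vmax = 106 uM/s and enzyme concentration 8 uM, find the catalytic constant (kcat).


kcat = Vmax / [E]t
kcat = 106 / 8
kcat = 13.25 s^-1

13.25 s^-1


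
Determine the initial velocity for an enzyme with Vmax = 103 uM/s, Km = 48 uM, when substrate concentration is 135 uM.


v = Vmax * [S] / (Km + [S])
v = 103 * 135 / (48 + 135)
v = 75.9836 uM/s

75.9836 uM/s


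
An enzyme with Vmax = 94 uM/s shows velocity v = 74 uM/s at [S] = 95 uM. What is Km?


Km = [S] * (Vmax - v) / v
Km = 95 * (94 - 74) / 74
Km = 25.6757 uM

25.6757 uM


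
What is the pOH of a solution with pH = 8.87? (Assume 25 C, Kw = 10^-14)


pOH = 14 - pH
pOH = 14 - 8.87
pOH = 5.13

5.13


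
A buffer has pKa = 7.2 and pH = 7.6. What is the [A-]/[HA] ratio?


[A-]/[HA] = 10^(pH - pKa)
= 10^(7.6 - 7.2)
= 2.5119

2.5119


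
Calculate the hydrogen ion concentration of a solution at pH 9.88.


[H+] = 10^(-pH)
[H+] = 10^(-9.88)
[H+] = 1.318e-10 M

1.318e-10 M


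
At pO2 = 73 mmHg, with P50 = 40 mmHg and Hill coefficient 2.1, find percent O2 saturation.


Y = pO2^n / (P50^n + pO2^n)
Y = 73^2.1 / (40^2.1 + 73^2.1)
Y = 77.96%

77.96%


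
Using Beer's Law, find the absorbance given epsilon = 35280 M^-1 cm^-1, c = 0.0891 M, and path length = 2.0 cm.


A = epsilon * c * l
A = 35280 * 0.0891 * 2.0
A = 6286.896

6286.896


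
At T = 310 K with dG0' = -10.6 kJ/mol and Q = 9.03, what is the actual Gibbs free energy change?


dG = dG0' + RT * ln(Q) / 1000
dG = -10.6 + 8.314 * 310 * ln(9.03) / 1000
dG = -4.9284 kJ/mol

-4.9284 kJ/mol


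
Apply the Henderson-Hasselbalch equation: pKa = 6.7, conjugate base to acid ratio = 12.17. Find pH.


pH = pKa + log10([A-]/[HA])
pH = 6.7 + log10(12.17)
pH = 7.7853

7.7853


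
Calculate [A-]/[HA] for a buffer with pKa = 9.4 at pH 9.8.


[A-]/[HA] = 10^(pH - pKa)
= 10^(9.8 - 9.4)
= 2.5119

2.5119


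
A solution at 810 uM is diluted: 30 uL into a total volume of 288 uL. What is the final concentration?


C2 = C1 * V1 / V2
C2 = 810 * 30 / 288
C2 = 84.375 uM

84.375 uM


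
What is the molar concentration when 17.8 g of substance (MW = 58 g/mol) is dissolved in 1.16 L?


C = (mass / MW) / volume
C = (17.8 / 58) / 1.16
C = 0.2646 M

0.2646 M


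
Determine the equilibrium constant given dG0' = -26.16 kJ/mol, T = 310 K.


Keq = exp(-dG0 * 1000 / (R * T))
Keq = exp(-(-26.16) * 1000 / (8.314 * 310))
Keq = 25591.0923

25591.0923


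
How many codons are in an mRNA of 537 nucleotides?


codons = nucleotides / 3
codons = 537 / 3 = 179

179


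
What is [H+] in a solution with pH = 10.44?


[H+] = 10^(-pH)
[H+] = 10^(-10.44)
[H+] = 3.631e-11 M

3.631e-11 M


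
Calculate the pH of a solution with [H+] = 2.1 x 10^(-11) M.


pH = -log10([H+])
pH = -log10(2.1 x 10^(-11))
pH = 10.6778

10.6778


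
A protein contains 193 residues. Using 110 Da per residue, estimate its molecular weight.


MW = n_residues * 110 Da
MW = 193 * 110
MW = 21230 Da

21230 Da


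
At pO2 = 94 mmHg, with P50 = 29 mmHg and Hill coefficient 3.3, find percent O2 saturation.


Y = pO2^n / (P50^n + pO2^n)
Y = 94^3.3 / (29^3.3 + 94^3.3)
Y = 97.98%

97.98%


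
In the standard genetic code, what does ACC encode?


Standard genetic code lookup.
Codon ACC -> Thr

Thr


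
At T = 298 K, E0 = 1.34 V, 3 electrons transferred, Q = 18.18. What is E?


E = E0 - (RT/nF) * ln(Q)
E = 1.34 - (8.314 * 298 / (3 * 96485)) * ln(18.18)
E = 1.3152 V

1.3152 V


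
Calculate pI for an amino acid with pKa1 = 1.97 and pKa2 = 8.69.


pI = (pKa1 + pKa2) / 2
pI = (1.97 + 8.69) / 2
pI = 5.33

5.33


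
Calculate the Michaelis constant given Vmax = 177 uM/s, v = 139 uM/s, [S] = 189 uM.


Km = [S] * (Vmax - v) / v
Km = 189 * (177 - 139) / 139
Km = 51.6691 uM

51.6691 uM


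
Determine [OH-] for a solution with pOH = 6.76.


[OH-] = 10^(-pOH)
[OH-] = 10^(-6.76)
[OH-] = 1.738e-07 M

1.738e-07 M


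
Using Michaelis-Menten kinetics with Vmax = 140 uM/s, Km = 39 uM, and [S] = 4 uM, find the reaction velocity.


v = Vmax * [S] / (Km + [S])
v = 140 * 4 / (39 + 4)
v = 13.0233 uM/s

13.0233 uM/s


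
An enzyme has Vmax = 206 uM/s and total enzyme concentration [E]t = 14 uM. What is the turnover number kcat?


kcat = Vmax / [E]t
kcat = 206 / 14
kcat = 14.7143 s^-1

14.7143 s^-1


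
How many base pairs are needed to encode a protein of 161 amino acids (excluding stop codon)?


Each amino acid = 1 codon = 3 bp
bp = 161 * 3 = 483 bp

483 bp


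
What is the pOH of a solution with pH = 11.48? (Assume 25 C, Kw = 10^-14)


pOH = 14 - pH
pOH = 14 - 11.48
pOH = 2.52

2.52


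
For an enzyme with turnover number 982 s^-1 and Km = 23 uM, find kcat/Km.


Catalytic efficiency = kcat / Km
= 982 / 23
= 42.6957 uM^-1*s^-1

42.6957 uM^-1*s^-1


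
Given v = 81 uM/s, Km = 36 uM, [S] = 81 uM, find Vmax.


Vmax = v * (Km + [S]) / [S]
Vmax = 81 * (36 + 81) / 81
Vmax = 117.0 uM/s

117.0 uM/s


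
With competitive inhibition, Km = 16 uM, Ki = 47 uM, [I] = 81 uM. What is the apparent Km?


Km_app = Km * (1 + [I]/Ki)
Km_app = 16 * (1 + 81/47)
Km_app = 43.5745 uM

43.5745 uM


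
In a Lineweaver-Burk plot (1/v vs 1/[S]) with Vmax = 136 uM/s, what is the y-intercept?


y-intercept = 1/Vmax
= 1/136
= 0.0074 s/uM

0.0074 s/uM


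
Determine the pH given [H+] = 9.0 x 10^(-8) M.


pH = -log10([H+])
pH = -log10(9.0 x 10^(-8))
pH = 7.0458

7.0458


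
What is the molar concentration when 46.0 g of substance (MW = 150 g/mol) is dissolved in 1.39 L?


C = (mass / MW) / volume
C = (46.0 / 150) / 1.39
C = 0.2206 M

0.2206 M


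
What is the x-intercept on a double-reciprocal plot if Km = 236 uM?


x-intercept = -1/Km
= -1/236
= -0.0042 1/uM

-0.0042 1/uM


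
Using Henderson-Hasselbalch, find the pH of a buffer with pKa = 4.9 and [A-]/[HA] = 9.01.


pH = pKa + log10([A-]/[HA])
pH = 4.9 + log10(9.01)
pH = 5.8547

5.8547


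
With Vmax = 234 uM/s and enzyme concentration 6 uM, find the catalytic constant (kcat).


kcat = Vmax / [E]t
kcat = 234 / 6
kcat = 39.0 s^-1

39.0 s^-1


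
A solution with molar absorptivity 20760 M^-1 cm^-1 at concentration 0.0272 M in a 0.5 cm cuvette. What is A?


A = epsilon * c * l
A = 20760 * 0.0272 * 0.5
A = 282.336

282.336


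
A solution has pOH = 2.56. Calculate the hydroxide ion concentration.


[OH-] = 10^(-pOH)
[OH-] = 10^(-2.56)
[OH-] = 0.0028 M

0.0028 M


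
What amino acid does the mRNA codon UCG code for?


Standard genetic code lookup.
Codon UCG -> Ser

Ser


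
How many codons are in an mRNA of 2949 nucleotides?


codons = nucleotides / 3
codons = 2949 / 3 = 983

983


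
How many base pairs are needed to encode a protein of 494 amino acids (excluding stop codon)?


Each amino acid = 1 codon = 3 bp
bp = 494 * 3 = 1482 bp

1482 bp


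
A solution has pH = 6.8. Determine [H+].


[H+] = 10^(-pH)
[H+] = 10^(-6.8)
[H+] = 1.585e-07 M

1.585e-07 M


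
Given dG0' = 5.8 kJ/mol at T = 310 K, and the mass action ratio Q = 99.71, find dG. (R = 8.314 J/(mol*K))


dG = dG0' + RT * ln(Q) / 1000
dG = 5.8 + 8.314 * 310 * ln(99.71) / 1000
dG = 17.6616 kJ/mol

17.6616 kJ/mol


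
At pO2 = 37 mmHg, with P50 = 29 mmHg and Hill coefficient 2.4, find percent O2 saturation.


Y = pO2^n / (P50^n + pO2^n)
Y = 37^2.4 / (29^2.4 + 37^2.4)
Y = 64.21%

64.21%


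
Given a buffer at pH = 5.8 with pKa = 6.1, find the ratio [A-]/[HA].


[A-]/[HA] = 10^(pH - pKa)
= 10^(5.8 - 6.1)
= 0.5012

0.5012


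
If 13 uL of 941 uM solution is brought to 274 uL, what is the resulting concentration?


C2 = C1 * V1 / V2
C2 = 941 * 13 / 274
C2 = 44.646 uM

44.646 uM


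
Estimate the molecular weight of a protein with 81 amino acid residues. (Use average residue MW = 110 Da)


MW = n_residues * 110 Da
MW = 81 * 110
MW = 8910 Da

8910 Da


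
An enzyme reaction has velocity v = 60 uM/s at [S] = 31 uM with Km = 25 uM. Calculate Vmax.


Vmax = v * (Km + [S]) / [S]
Vmax = 60 * (25 + 31) / 31
Vmax = 108.3871 uM/s

108.3871 uM/s


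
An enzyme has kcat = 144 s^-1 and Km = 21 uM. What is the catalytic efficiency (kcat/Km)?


Catalytic efficiency = kcat / Km
= 144 / 21
= 6.8571 uM^-1*s^-1

6.8571 uM^-1*s^-1


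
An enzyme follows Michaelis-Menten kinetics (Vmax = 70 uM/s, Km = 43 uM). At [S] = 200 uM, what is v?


v = Vmax * [S] / (Km + [S])
v = 70 * 200 / (43 + 200)
v = 57.6132 uM/s

57.6132 uM/s


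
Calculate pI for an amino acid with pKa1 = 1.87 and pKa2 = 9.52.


pI = (pKa1 + pKa2) / 2
pI = (1.87 + 9.52) / 2
pI = 5.695

5.695


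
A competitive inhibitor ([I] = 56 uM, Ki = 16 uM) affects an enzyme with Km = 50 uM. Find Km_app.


Km_app = Km * (1 + [I]/Ki)
Km_app = 50 * (1 + 56/16)
Km_app = 225.0 uM

225.0 uM


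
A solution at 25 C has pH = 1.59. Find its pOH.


pOH = 14 - pH
pOH = 14 - 1.59
pOH = 12.41

12.41


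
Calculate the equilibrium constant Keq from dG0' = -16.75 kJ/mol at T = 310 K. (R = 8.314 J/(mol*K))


Keq = exp(-dG0 * 1000 / (R * T))
Keq = exp(-(-16.75) * 1000 / (8.314 * 310))
Keq = 664.4426

664.4426


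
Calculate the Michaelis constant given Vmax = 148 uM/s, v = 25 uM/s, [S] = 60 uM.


Km = [S] * (Vmax - v) / v
Km = 60 * (148 - 25) / 25
Km = 295.2 uM

295.2 uM


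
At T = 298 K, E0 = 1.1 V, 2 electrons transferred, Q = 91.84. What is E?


E = E0 - (RT/nF) * ln(Q)
E = 1.1 - (8.314 * 298 / (2 * 96485)) * ln(91.84)
E = 1.042 V

1.042 V


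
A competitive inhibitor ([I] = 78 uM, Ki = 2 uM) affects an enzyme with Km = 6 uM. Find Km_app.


Km_app = Km * (1 + [I]/Ki)
Km_app = 6 * (1 + 78/2)
Km_app = 240.0 uM

240.0 uM


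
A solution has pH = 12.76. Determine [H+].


[H+] = 10^(-pH)
[H+] = 10^(-12.76)
[H+] = 1.738e-13 M

1.738e-13 M


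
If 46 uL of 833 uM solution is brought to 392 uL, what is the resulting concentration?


C2 = C1 * V1 / V2
C2 = 833 * 46 / 392
C2 = 97.75 uM

97.75 uM


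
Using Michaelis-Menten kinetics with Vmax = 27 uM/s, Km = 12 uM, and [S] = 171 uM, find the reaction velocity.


v = Vmax * [S] / (Km + [S])
v = 27 * 171 / (12 + 171)
v = 25.2295 uM/s

25.2295 uM/s


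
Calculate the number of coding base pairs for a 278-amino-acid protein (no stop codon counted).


Each amino acid = 1 codon = 3 bp
bp = 278 * 3 = 834 bp

834 bp


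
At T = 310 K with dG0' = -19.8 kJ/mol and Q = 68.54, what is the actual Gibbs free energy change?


dG = dG0' + RT * ln(Q) / 1000
dG = -19.8 + 8.314 * 310 * ln(68.54) / 1000
dG = -8.9045 kJ/mol

-8.9045 kJ/mol


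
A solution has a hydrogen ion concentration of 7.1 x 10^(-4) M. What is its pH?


pH = -log10([H+])
pH = -log10(7.1 x 10^(-4))
pH = 3.1487

3.1487


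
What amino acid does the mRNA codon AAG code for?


Standard genetic code lookup.
Codon AAG -> Lys

Lys


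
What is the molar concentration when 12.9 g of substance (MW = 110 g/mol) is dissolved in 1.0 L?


C = (mass / MW) / volume
C = (12.9 / 110) / 1.0
C = 0.1173 M

0.1173 M


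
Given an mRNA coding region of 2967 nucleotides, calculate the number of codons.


codons = nucleotides / 3
codons = 2967 / 3 = 989

989


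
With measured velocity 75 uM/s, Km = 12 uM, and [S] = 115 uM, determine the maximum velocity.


Vmax = v * (Km + [S]) / [S]
Vmax = 75 * (12 + 115) / 115
Vmax = 82.8261 uM/s

82.8261 uM/s


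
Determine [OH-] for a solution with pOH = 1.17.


[OH-] = 10^(-pOH)
[OH-] = 10^(-1.17)
[OH-] = 0.0676 M

0.0676 M


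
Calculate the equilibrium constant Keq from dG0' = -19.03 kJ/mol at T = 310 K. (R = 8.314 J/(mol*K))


Keq = exp(-dG0 * 1000 / (R * T))
Keq = exp(-(-19.03) * 1000 / (8.314 * 310))
Keq = 1609.3434

1609.3434


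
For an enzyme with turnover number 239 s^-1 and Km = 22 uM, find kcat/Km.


Catalytic efficiency = kcat / Km
= 239 / 22
= 10.8636 uM^-1*s^-1

10.8636 uM^-1*s^-1


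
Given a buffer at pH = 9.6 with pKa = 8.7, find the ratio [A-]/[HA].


[A-]/[HA] = 10^(pH - pKa)
= 10^(9.6 - 8.7)
= 7.9433

7.9433


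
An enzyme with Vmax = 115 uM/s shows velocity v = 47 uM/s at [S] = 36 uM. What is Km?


Km = [S] * (Vmax - v) / v
Km = 36 * (115 - 47) / 47
Km = 52.0851 uM

52.0851 uM


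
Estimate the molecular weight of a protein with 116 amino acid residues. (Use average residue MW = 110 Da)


MW = n_residues * 110 Da
MW = 116 * 110
MW = 12760 Da

12760 Da


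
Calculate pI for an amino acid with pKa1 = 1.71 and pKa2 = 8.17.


pI = (pKa1 + pKa2) / 2
pI = (1.71 + 8.17) / 2
pI = 4.94

4.94


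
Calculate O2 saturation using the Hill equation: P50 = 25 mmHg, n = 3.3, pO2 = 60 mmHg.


Y = pO2^n / (P50^n + pO2^n)
Y = 60^3.3 / (25^3.3 + 60^3.3)
Y = 94.73%

94.73%


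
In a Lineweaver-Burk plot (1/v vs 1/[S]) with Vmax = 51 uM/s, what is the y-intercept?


y-intercept = 1/Vmax
= 1/51
= 0.0196 s/uM

0.0196 s/uM


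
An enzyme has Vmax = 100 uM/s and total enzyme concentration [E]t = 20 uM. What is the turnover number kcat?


kcat = Vmax / [E]t
kcat = 100 / 20
kcat = 5.0 s^-1

5.0 s^-1


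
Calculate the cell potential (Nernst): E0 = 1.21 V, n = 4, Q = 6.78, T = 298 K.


E = E0 - (RT/nF) * ln(Q)
E = 1.21 - (8.314 * 298 / (4 * 96485)) * ln(6.78)
E = 1.1977 V

1.1977 V


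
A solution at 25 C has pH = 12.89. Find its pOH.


pOH = 14 - pH
pOH = 14 - 12.89
pOH = 1.11

1.11


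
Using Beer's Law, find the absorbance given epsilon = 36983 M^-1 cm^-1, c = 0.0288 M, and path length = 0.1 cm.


A = epsilon * c * l
A = 36983 * 0.0288 * 0.1
A = 106.511

106.511


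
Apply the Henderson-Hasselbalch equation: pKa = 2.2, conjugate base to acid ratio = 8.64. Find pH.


pH = pKa + log10([A-]/[HA])
pH = 2.2 + log10(8.64)
pH = 3.1365

3.1365


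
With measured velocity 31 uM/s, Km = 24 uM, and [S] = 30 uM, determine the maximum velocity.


Vmax = v * (Km + [S]) / [S]
Vmax = 31 * (24 + 30) / 30
Vmax = 55.8 uM/s

55.8 uM/s


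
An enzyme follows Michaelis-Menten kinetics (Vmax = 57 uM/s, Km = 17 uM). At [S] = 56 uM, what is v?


v = Vmax * [S] / (Km + [S])
v = 57 * 56 / (17 + 56)
v = 43.726 uM/s

43.726 uM/s


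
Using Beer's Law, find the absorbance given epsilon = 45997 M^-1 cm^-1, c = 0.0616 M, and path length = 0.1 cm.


A = epsilon * c * l
A = 45997 * 0.0616 * 0.1
A = 283.3415

283.3415


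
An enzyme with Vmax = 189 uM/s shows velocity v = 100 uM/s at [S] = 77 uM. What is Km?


Km = [S] * (Vmax - v) / v
Km = 77 * (189 - 100) / 100
Km = 68.53 uM

68.53 uM


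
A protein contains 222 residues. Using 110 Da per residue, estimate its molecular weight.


MW = n_residues * 110 Da
MW = 222 * 110
MW = 24420 Da

24420 Da


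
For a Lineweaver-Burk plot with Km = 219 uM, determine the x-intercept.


x-intercept = -1/Km
= -1/219
= -0.0046 1/uM

-0.0046 1/uM


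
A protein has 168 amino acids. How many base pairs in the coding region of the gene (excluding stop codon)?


Each amino acid = 1 codon = 3 bp
bp = 168 * 3 = 504 bp

504 bp


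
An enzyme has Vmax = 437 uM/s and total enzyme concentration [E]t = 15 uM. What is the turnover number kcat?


kcat = Vmax / [E]t
kcat = 437 / 15
kcat = 29.1333 s^-1

29.1333 s^-1


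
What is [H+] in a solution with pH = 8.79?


[H+] = 10^(-pH)
[H+] = 10^(-8.79)
[H+] = 1.622e-09 M

1.622e-09 M


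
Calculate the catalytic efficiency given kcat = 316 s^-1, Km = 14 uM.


Catalytic efficiency = kcat / Km
= 316 / 14
= 22.5714 uM^-1*s^-1

22.5714 uM^-1*s^-1


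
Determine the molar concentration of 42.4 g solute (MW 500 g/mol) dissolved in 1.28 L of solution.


C = (mass / MW) / volume
C = (42.4 / 500) / 1.28
C = 0.0663 M

0.0663 M


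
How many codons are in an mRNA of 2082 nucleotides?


codons = nucleotides / 3
codons = 2082 / 3 = 694

694


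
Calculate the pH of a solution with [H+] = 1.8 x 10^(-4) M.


pH = -log10([H+])
pH = -log10(1.8 x 10^(-4))
pH = 3.7447

3.7447


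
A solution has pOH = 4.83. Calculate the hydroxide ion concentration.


[OH-] = 10^(-pOH)
[OH-] = 10^(-4.83)
[OH-] = 1.479e-05 M

1.479e-05 M


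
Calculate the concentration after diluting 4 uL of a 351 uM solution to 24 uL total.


C2 = C1 * V1 / V2
C2 = 351 * 4 / 24
C2 = 58.5 uM

58.5 uM


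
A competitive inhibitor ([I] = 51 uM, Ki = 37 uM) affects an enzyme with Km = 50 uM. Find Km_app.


Km_app = Km * (1 + [I]/Ki)
Km_app = 50 * (1 + 51/37)
Km_app = 118.9189 uM

118.9189 uM


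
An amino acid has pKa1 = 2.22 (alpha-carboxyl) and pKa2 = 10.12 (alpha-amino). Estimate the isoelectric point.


pI = (pKa1 + pKa2) / 2
pI = (2.22 + 10.12) / 2
pI = 6.17

6.17


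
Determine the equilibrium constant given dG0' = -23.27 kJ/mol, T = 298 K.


Keq = exp(-dG0 * 1000 / (R * T))
Keq = exp(-(-23.27) * 1000 / (8.314 * 298))
Keq = 11995.1759

11995.1759


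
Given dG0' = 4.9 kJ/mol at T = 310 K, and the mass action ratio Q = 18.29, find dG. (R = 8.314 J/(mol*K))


dG = dG0' + RT * ln(Q) / 1000
dG = 4.9 + 8.314 * 310 * ln(18.29) / 1000
dG = 12.3907 kJ/mol

12.3907 kJ/mol


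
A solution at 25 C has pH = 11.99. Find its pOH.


pOH = 14 - pH
pOH = 14 - 11.99
pOH = 2.01

2.01


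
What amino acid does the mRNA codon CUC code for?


Standard genetic code lookup.
Codon CUC -> Leu

Leu


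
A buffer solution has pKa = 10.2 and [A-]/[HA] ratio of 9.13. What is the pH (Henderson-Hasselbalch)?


pH = pKa + log10([A-]/[HA])
pH = 10.2 + log10(9.13)
pH = 11.1605

11.1605


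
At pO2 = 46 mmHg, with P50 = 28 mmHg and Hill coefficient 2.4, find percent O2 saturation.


Y = pO2^n / (P50^n + pO2^n)
Y = 46^2.4 / (28^2.4 + 46^2.4)
Y = 76.7%

76.7%


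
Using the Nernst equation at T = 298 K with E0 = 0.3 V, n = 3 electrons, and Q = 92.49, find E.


E = E0 - (RT/nF) * ln(Q)
E = 0.3 - (8.314 * 298 / (3 * 96485)) * ln(92.49)
E = 0.2613 V

0.2613 V


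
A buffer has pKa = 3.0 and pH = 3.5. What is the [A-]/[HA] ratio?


[A-]/[HA] = 10^(pH - pKa)
= 10^(3.5 - 3.0)
= 3.1623

3.1623


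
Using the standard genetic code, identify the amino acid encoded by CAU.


Standard genetic code lookup.
Codon CAU -> His

His


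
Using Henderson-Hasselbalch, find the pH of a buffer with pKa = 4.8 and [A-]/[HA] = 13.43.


pH = pKa + log10([A-]/[HA])
pH = 4.8 + log10(13.43)
pH = 5.9281

5.9281


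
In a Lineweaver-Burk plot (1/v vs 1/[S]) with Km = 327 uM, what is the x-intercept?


x-intercept = -1/Km
= -1/327
= -0.0031 1/uM

-0.0031 1/uM


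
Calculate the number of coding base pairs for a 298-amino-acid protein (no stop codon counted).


Each amino acid = 1 codon = 3 bp
bp = 298 * 3 = 894 bp

894 bp


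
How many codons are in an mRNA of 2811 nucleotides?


codons = nucleotides / 3
codons = 2811 / 3 = 937

937


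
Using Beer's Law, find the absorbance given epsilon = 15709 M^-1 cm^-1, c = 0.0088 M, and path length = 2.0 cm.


A = epsilon * c * l
A = 15709 * 0.0088 * 2.0
A = 276.4784

276.4784
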